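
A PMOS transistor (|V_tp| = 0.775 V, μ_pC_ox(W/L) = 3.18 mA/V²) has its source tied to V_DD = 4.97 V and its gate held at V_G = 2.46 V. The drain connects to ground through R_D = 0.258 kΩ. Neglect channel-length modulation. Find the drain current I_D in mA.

I_D = 4.79 mA

V_SG = V_DD − V_G = 4.97 − 2.46 = 2.51 V, so V_ov = 2.51 − 0.775 = 1.73 V.
Assume saturation: I_D = ½ k_p V_ov² = 0.5 × 3.18 × 1.73² = 4.79 mA, giving V_SD = V_DD − I_D R_D = 4.97 − 4.79 × 0.258 = 3.74 V.
V_SD = 3.74 V ≥ V_ov = 1.73 V, confirming saturation.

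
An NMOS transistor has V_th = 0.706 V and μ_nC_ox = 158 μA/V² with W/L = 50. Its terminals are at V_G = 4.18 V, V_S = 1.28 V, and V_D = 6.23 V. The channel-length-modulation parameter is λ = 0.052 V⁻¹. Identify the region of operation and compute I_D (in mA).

Saturation; I_D = 23.9 mA

V_GS = V_G − V_S = 4.18 − 1.28 = 2.9 V; V_DS = V_D − V_S = 6.23 − 1.28 = 4.95 V.
k_n = μ_nC_ox · (W/L) = 7.9 mA/V².
V_ov = V_GS − V_th = 2.9 − 0.706 = 2.19 V.
Since V_DS = 4.95 V ≥ V_ov = 2.19 V, the device is in saturation.
I_D = ½ k_n V_ov² (1 + λ V_DS) = 0.5 × 7.9 × 2.19² × (1 + 0.052 × 4.95) = 23.9 mA.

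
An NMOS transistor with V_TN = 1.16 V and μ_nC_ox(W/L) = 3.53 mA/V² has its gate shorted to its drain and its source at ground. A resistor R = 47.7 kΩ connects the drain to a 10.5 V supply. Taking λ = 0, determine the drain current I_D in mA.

I_D = 0.189 mA

With gate tied to drain, V_GS = V_DS ≥ V_GS − V_TN, so the device is in saturation.
KCL at the drain: ½ k_n (V_GS − V_TN)² = (V_DD − V_GS)/R.
Let x = V_GS − 1.16. Then 84.2 x² + x − 9.34 = 0, giving x = 0.327 V (positive root), so V_GS = 1.49 V.
I_D = (V_DD − V_GS)/R = (10.5 − 1.49) / 47.7 = 0.189 mA.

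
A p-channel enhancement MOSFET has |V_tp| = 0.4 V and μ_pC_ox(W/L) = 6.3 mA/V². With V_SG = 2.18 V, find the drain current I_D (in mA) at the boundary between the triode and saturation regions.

I_D = 9.98 mA

At the boundary V_SD = V_ov = V_SG − |V_tp| = 2.18 − 0.4 = 1.78 V.
I_D = ½ k_p V_ov² = 0.5 × 6.3 × 1.78² = 9.98 mA.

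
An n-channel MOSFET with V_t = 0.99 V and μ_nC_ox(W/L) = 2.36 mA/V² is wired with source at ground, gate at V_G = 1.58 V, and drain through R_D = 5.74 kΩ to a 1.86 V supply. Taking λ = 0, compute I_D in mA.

I_D = 0.279 mA

V_GS = V_G = 1.58 V, so V_ov = 1.58 − 0.99 = 0.59 V.
Assume saturation: I_D = ½ k_n V_ov² = 0.5 × 2.36 × 0.59² = 0.411 mA, giving V_DS = V_DD − I_D R_D = 1.86 − 0.411 × 5.74 = -0.498 V.
But -0.498 V < V_ov = 0.59 V, so the device is actually in triode.
In triode I_D = k_n[V_ov V_DS − ½ V_DS²] and I_D = (V_DD − V_DS)/R_D. Equating: 6.77 V_DS² − 8.992 V_DS + 1.86 = 0, giving V_DS = 0.256 V (the root below V_ov).
I_D = (1.86 − 0.256) / 5.74 = 0.279 mA.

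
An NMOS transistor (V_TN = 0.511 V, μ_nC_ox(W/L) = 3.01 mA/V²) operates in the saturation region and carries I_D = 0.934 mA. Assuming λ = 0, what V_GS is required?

In saturation I_D = ½ k_n (V_GS − V_TN)², so V_GS − V_TN = √(2 I_D / k_n) = √(2 × 0.934 / 3.01) = 0.788 V.
V_GS = 0.511 + 0.788 = 1.3 V.

V_GS = 1.30 V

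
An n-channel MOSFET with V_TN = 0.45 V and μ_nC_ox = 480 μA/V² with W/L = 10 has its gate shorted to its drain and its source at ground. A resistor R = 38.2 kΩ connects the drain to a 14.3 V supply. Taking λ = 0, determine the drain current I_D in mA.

With gate tied to drain, V_GS = V_DS ≥ V_GS − V_TN, so the device is in saturation.
k_n = μ_nC_ox · (W/L) = 4.8 mA/V².
KCL at the drain: ½ k_n (V_GS − V_TN)² = (V_DD − V_GS)/R.
Let x = V_GS − 0.45. Then 91.7 x² + x − 13.85 = 0, giving x = 0.383 V (positive root), so V_GS = 0.833 V.
I_D = (V_DD − V_GS)/R = (14.3 − 0.833) / 38.2 = 0.353 mA.

I_D = 0.353 mA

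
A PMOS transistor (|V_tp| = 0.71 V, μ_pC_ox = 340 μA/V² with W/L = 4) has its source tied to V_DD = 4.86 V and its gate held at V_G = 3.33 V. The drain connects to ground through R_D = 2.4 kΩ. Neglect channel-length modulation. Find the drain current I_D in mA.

I_D = 0.457 mA

V_SG = V_DD − V_G = 4.86 − 3.33 = 1.53 V, so V_ov = 1.53 − 0.71 = 0.82 V.
k_p = μ_pC_ox · (W/L) = 1.36 mA/V².
Assume saturation: I_D = ½ k_p V_ov² = 0.5 × 1.36 × 0.82² = 0.457 mA, giving V_SD = V_DD − I_D R_D = 4.86 − 0.457 × 2.4 = 3.76 V.
V_SD = 3.76 V ≥ V_ov = 0.82 V, confirming saturation.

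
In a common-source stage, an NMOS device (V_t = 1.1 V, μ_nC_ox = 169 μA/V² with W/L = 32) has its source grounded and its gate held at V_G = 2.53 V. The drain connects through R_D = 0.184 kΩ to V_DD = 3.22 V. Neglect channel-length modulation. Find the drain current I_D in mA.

V_GS = V_G = 2.53 V, so V_ov = 2.53 − 1.1 = 1.43 V.
k_n = μ_nC_ox · (W/L) = 5.408 mA/V².
Assume saturation: I_D = ½ k_n V_ov² = 0.5 × 5.408 × 1.43² = 5.53 mA, giving V_DS = V_DD − I_D R_D = 3.22 − 5.53 × 0.184 = 2.2 V.
V_DS = 2.2 V ≥ V_ov = 1.43 V, confirming saturation.

I_D = 5.53 mA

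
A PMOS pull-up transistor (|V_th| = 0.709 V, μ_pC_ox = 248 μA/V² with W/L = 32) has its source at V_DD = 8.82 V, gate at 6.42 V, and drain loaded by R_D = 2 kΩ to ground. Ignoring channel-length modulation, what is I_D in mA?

V_SG = V_DD − V_G = 8.82 − 6.42 = 2.4 V, so V_ov = 2.4 − 0.709 = 1.69 V.
k_p = μ_pC_ox · (W/L) = 7.936 mA/V².
Assume saturation: I_D = ½ k_p V_ov² = 0.5 × 7.936 × 1.69² = 11.3 mA, giving V_SD = V_DD − I_D R_D = 8.82 − 11.3 × 2 = -13.9 V.
But -13.9 V < V_ov = 1.69 V, so the device is actually in triode.
In triode I_D = k_p[V_ov V_SD − ½ V_SD²] and I_D = (V_DD − V_SD)/R_D. Equating: 7.94 V_SD² − 27.84 V_SD + 8.82 = 0, giving V_SD = 0.352 V (the root below V_ov).
I_D = (8.82 − 0.352) / 2 = 4.23 mA.

I_D = 4.23 mA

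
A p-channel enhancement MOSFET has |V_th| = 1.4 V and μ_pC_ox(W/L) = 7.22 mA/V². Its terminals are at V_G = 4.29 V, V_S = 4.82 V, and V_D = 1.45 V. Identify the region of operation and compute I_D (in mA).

V_SG = V_S − V_G = 4.82 − 4.29 = 0.53 V; V_SD = V_S − V_D = 4.82 − 1.45 = 3.37 V.
V_SG = 0.53 V < |V_th| = 1.4 V, so the transistor is in cutoff.

Cutoff; I_D = 0 mA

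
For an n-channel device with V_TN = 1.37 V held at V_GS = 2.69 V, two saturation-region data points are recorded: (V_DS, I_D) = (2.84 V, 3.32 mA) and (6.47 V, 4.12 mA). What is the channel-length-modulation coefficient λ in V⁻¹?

With V_GS fixed, I_D ∝ (1 + λ V_DS) in saturation, so I_D2/I_D1 = (1 + λ V_DS2)/(1 + λ V_DS1).
4.12/3.32 = 1.241 = (1 + 6.47 λ)/(1 + 2.84 λ).
Solving: λ (I_D1 V_DS2 − I_D2 V_DS1) = I_D2 − I_D1, so λ = (4.12 − 3.32) / (3.32 × 6.47 − 4.12 × 2.84) = 0.8 / 9.78 = 0.0818 V⁻¹.

λ = 0.0818 V⁻¹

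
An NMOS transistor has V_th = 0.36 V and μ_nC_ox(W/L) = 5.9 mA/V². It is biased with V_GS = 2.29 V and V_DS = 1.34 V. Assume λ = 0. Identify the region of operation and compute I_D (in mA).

V_ov = V_GS − V_th = 2.29 − 0.36 = 1.93 V.
Since V_DS = 1.34 V < V_ov = 1.93 V, the device is in the triode region.
I_D = k_n [V_ov · V_DS − ½ V_DS²] = 5.9 × [1.93 × 1.34 − 0.5 × 1.34²] = 9.96 mA.

Triode; I_D = 9.96 mA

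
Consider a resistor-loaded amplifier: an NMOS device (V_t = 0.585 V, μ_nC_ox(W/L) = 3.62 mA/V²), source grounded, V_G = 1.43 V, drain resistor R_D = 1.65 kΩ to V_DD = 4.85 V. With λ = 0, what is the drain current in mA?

V_GS = V_G = 1.43 V, so V_ov = 1.43 − 0.585 = 0.845 V.
Assume saturation: I_D = ½ k_n V_ov² = 0.5 × 3.62 × 0.845² = 1.29 mA, giving V_DS = V_DD − I_D R_D = 4.85 − 1.29 × 1.65 = 2.72 V.
V_DS = 2.72 V ≥ V_ov = 0.845 V, confirming saturation.

I_D = 1.29 mA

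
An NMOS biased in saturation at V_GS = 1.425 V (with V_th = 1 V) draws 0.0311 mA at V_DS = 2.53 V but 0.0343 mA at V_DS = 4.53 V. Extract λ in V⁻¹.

λ = 0.0591 V⁻¹

With V_GS fixed, I_D ∝ (1 + λ V_DS) in saturation, so I_D2/I_D1 = (1 + λ V_DS2)/(1 + λ V_DS1).
0.0343/0.0311 = 1.103 = (1 + 4.53 λ)/(1 + 2.53 λ).
Solving: λ (I_D1 V_DS2 − I_D2 V_DS1) = I_D2 − I_D1, so λ = (0.0343 − 0.0311) / (0.0311 × 4.53 − 0.0343 × 2.53) = 0.0032 / 0.0541 = 0.0591 V⁻¹.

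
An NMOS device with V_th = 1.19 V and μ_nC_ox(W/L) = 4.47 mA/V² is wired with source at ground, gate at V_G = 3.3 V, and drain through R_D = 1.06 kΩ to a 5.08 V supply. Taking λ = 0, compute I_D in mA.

V_GS = V_G = 3.3 V, so V_ov = 3.3 − 1.19 = 2.11 V.
Assume saturation: I_D = ½ k_n V_ov² = 0.5 × 4.47 × 2.11² = 9.95 mA, giving V_DS = V_DD − I_D R_D = 5.08 − 9.95 × 1.06 = -5.47 V.
But -5.47 V < V_ov = 2.11 V, so the device is actually in triode.
In triode I_D = k_n[V_ov V_DS − ½ V_DS²] and I_D = (V_DD − V_DS)/R_D. Equating: 2.37 V_DS² − 11 V_DS + 5.08 = 0, giving V_DS = 0.52 V (the root below V_ov).
I_D = (5.08 − 0.52) / 1.06 = 4.3 mA.

I_D = 4.30 mA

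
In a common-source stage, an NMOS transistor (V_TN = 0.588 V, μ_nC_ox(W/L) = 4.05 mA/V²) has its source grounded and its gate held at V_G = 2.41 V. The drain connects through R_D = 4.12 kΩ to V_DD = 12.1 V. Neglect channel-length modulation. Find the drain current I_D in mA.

V_GS = V_G = 2.41 V, so V_ov = 2.41 − 0.588 = 1.82 V.
Assume saturation: I_D = ½ k_n V_ov² = 0.5 × 4.05 × 1.82² = 6.72 mA, giving V_DS = V_DD − I_D R_D = 12.1 − 6.72 × 4.12 = -15.6 V.
But -15.6 V < V_ov = 1.82 V, so the device is actually in triode.
In triode I_D = k_n[V_ov V_DS − ½ V_DS²] and I_D = (V_DD − V_DS)/R_D. Equating: 8.34 V_DS² − 31.4 V_DS + 12.1 = 0, giving V_DS = 0.436 V (the root below V_ov).
I_D = (12.1 − 0.436) / 4.12 = 2.83 mA.

I_D = 2.83 mA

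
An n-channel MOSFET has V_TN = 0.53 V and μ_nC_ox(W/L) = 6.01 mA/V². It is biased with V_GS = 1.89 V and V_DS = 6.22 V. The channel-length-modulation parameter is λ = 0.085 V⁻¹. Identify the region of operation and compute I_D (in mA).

Saturation; I_D = 8.50 mA

V_ov = V_GS − V_TN = 1.89 − 0.53 = 1.36 V.
Since V_DS = 6.22 V ≥ V_ov = 1.36 V, the device is in saturation.
I_D = ½ k_n V_ov² (1 + λ V_DS) = 0.5 × 6.01 × 1.36² × (1 + 0.085 × 6.22) = 8.5 mA.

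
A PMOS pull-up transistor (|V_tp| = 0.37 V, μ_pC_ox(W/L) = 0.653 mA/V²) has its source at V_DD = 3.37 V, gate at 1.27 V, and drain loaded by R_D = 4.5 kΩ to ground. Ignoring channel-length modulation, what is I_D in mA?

I_D = 0.602 mA

V_SG = V_DD − V_G = 3.37 − 1.27 = 2.1 V, so V_ov = 2.1 − 0.37 = 1.73 V.
Assume saturation: I_D = ½ k_p V_ov² = 0.5 × 0.653 × 1.73² = 0.977 mA, giving V_SD = V_DD − I_D R_D = 3.37 − 0.977 × 4.5 = -1.03 V.
But -1.03 V < V_ov = 1.73 V, so the device is actually in triode.
In triode I_D = k_p[V_ov V_SD − ½ V_SD²] and I_D = (V_DD − V_SD)/R_D. Equating: 1.47 V_SD² − 6.084 V_SD + 3.37 = 0, giving V_SD = 0.659 V (the root below V_ov).
I_D = (3.37 − 0.659) / 4.5 = 0.602 mA.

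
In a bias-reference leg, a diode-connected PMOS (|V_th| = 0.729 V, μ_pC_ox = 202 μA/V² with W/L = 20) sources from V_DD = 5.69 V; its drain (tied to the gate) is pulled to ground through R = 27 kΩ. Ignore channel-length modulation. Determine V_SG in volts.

With gate tied to drain, V_SG = V_SD ≥ V_SG − |V_th|, so the device is in saturation.
k_p = μ_pC_ox · (W/L) = 4.04 mA/V².
KCL at the drain: ½ k_p (V_SG − |V_th|)² = (V_DD − V_SG)/R.
Let x = V_SG − 0.729. Then 54.5 x² + x − 4.961 = 0, giving x = 0.293 V (positive root), so V_SG = 1.02 V.
I_D = (V_DD − V_SG)/R = (5.69 − 1.02) / 27 = 0.173 mA.

V_SG = 1.02 V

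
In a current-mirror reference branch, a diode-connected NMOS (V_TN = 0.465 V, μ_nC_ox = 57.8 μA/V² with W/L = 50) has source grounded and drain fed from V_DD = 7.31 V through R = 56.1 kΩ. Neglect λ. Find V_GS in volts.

With gate tied to drain, V_GS = V_DS ≥ V_GS − V_TN, so the device is in saturation.
k_n = μ_nC_ox · (W/L) = 2.89 mA/V².
KCL at the drain: ½ k_n (V_GS − V_TN)² = (V_DD − V_GS)/R.
Let x = V_GS − 0.465. Then 81.1 x² + x − 6.845 = 0, giving x = 0.284 V (positive root), so V_GS = 0.749 V.
I_D = (V_DD − V_GS)/R = (7.31 − 0.749) / 56.1 = 0.117 mA.

V_GS = 0.749 V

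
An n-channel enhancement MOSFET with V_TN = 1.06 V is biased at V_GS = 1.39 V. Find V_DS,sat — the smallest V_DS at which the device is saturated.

The boundary between triode and saturation is V_DS = V_GS − V_TN = V_ov.
V_ov = 1.39 − 1.06 = 0.33 V.

V_DS,sat = 0.330 V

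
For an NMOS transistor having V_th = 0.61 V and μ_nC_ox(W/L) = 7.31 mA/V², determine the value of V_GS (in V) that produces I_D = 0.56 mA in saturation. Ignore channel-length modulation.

In saturation I_D = ½ k_n (V_GS − V_th)², so V_GS − V_th = √(2 I_D / k_n) = √(2 × 0.56 / 7.31) = 0.391 V.
V_GS = 0.61 + 0.391 = 1 V.

V_GS = 1.00 V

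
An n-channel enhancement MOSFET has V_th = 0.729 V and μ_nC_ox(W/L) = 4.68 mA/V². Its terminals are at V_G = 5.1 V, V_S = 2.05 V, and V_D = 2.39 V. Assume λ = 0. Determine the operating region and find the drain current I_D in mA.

V_GS = V_G − V_S = 5.1 − 2.05 = 3.05 V; V_DS = V_D − V_S = 2.39 − 2.05 = 0.34 V.
V_ov = V_GS − V_th = 3.05 − 0.729 = 2.32 V.
Since V_DS = 0.34 V < V_ov = 2.32 V, the device is in the triode region.
I_D = k_n [V_ov · V_DS − ½ V_DS²] = 4.68 × [2.32 × 0.34 − 0.5 × 0.34²] = 3.42 mA.

Triode; I_D = 3.42 mA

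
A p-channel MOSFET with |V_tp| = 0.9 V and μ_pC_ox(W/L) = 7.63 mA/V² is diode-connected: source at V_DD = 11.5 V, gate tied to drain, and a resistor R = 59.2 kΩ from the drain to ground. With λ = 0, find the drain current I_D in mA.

With gate tied to drain, V_SG = V_SD ≥ V_SG − |V_tp|, so the device is in saturation.
KCL at the drain: ½ k_p (V_SG − |V_tp|)² = (V_DD − V_SG)/R.
Let x = V_SG − 0.9. Then 226 x² + x − 10.6 = 0, giving x = 0.214 V (positive root), so V_SG = 1.11 V.
I_D = (V_DD − V_SG)/R = (11.5 − 1.11) / 59.2 = 0.175 mA.

I_D = 0.175 mA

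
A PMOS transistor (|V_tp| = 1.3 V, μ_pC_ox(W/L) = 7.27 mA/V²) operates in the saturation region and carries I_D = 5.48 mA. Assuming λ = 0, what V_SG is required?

V_SG = 2.53 V

In saturation I_D = ½ k_p (V_SG − |V_tp|)², so V_SG − |V_tp| = √(2 I_D / k_p) = √(2 × 5.48 / 7.27) = 1.23 V.
V_SG = 1.3 + 1.23 = 2.53 V.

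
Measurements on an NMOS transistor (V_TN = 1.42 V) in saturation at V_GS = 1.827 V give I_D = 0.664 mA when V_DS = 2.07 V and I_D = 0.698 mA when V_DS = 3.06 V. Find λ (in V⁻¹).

λ = 0.0579 V⁻¹

With V_GS fixed, I_D ∝ (1 + λ V_DS) in saturation, so I_D2/I_D1 = (1 + λ V_DS2)/(1 + λ V_DS1).
0.698/0.664 = 1.051 = (1 + 3.06 λ)/(1 + 2.07 λ).
Solving: λ (I_D1 V_DS2 − I_D2 V_DS1) = I_D2 − I_D1, so λ = (0.698 − 0.664) / (0.664 × 3.06 − 0.698 × 2.07) = 0.034 / 0.587 = 0.0579 V⁻¹.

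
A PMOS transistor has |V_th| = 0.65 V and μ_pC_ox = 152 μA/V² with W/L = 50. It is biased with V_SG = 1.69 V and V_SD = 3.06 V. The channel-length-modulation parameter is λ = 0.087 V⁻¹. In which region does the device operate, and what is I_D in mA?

Saturation; I_D = 5.20 mA

k_p = μ_pC_ox · (W/L) = 7.6 mA/V².
V_ov = V_SG − |V_th| = 1.69 − 0.65 = 1.04 V.
Since V_SD = 3.06 V ≥ V_ov = 1.04 V, the device is in saturation.
I_D = ½ k_p V_ov² (1 + λ V_SD) = 0.5 × 7.6 × 1.04² × (1 + 0.087 × 3.06) = 5.2 mA.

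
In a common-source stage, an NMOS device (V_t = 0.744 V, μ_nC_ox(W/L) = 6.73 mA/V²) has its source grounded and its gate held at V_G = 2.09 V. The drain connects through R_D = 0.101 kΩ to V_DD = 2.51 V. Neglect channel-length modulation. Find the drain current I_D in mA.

V_GS = V_G = 2.09 V, so V_ov = 2.09 − 0.744 = 1.35 V.
Assume saturation: I_D = ½ k_n V_ov² = 0.5 × 6.73 × 1.35² = 6.1 mA, giving V_DS = V_DD − I_D R_D = 2.51 − 6.1 × 0.101 = 1.89 V.
V_DS = 1.89 V ≥ V_ov = 1.35 V, confirming saturation.

I_D = 6.10 mA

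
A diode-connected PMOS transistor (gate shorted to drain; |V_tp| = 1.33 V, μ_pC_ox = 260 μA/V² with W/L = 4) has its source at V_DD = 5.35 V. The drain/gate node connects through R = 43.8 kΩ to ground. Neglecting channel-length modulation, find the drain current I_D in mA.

With gate tied to drain, V_SG = V_SD ≥ V_SG − |V_tp|, so the device is in saturation.
k_p = μ_pC_ox · (W/L) = 1.04 mA/V².
KCL at the drain: ½ k_p (V_SG − |V_tp|)² = (V_DD − V_SG)/R.
Let x = V_SG − 1.33. Then 22.8 x² + x − 4.02 = 0, giving x = 0.399 V (positive root), so V_SG = 1.73 V.
I_D = (V_DD − V_SG)/R = (5.35 − 1.73) / 43.8 = 0.0827 mA.

I_D = 0.0827 mA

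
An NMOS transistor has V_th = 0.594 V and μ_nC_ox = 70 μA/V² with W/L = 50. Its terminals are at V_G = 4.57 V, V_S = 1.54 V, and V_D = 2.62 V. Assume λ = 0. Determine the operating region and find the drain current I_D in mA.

V_GS = V_G − V_S = 4.57 − 1.54 = 3.03 V; V_DS = V_D − V_S = 2.62 − 1.54 = 1.08 V.
k_n = μ_nC_ox · (W/L) = 3.5 mA/V².
V_ov = V_GS − V_th = 3.03 − 0.594 = 2.44 V.
Since V_DS = 1.08 V < V_ov = 2.44 V, the device is in the triode region.
I_D = k_n [V_ov · V_DS − ½ V_DS²] = 3.5 × [2.44 × 1.08 − 0.5 × 1.08²] = 7.17 mA.

Triode; I_D = 7.17 mA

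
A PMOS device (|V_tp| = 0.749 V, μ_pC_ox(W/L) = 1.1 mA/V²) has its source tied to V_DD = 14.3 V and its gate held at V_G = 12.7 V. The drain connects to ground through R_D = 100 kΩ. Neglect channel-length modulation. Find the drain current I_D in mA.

I_D = 0.141 mA

V_SG = V_DD − V_G = 14.3 − 12.7 = 1.6 V, so V_ov = 1.6 − 0.749 = 0.851 V.
Assume saturation: I_D = ½ k_p V_ov² = 0.5 × 1.1 × 0.851² = 0.398 mA, giving V_SD = V_DD − I_D R_D = 14.3 − 0.398 × 100 = -25.5 V.
But -25.5 V < V_ov = 0.851 V, so the device is actually in triode.
In triode I_D = k_p[V_ov V_SD − ½ V_SD²] and I_D = (V_DD − V_SD)/R_D. Equating: 55 V_SD² − 94.61 V_SD + 14.3 = 0, giving V_SD = 0.167 V (the root below V_ov).
I_D = (14.3 − 0.167) / 100 = 0.141 mA.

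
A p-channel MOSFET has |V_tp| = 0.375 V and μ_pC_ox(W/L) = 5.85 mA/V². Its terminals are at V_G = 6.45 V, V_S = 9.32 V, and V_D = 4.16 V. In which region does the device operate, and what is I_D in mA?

Saturation; I_D = 18.2 mA

V_SG = V_S − V_G = 9.32 − 6.45 = 2.87 V; V_SD = V_S − V_D = 9.32 − 4.16 = 5.16 V.
V_ov = V_SG − |V_tp| = 2.87 − 0.375 = 2.5 V.
Since V_SD = 5.16 V ≥ V_ov = 2.5 V, the device is in saturation.
I_D = ½ k_p V_ov² = 0.5 × 5.85 × 2.5² = 18.2 mA.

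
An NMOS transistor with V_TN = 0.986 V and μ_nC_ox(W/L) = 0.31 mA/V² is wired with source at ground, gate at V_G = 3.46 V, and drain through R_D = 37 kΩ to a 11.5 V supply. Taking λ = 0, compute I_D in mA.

V_GS = V_G = 3.46 V, so V_ov = 3.46 − 0.986 = 2.47 V.
Assume saturation: I_D = ½ k_n V_ov² = 0.5 × 0.31 × 2.47² = 0.949 mA, giving V_DS = V_DD − I_D R_D = 11.5 − 0.949 × 37 = -23.6 V.
But -23.6 V < V_ov = 2.47 V, so the device is actually in triode.
In triode I_D = k_n[V_ov V_DS − ½ V_DS²] and I_D = (V_DD − V_DS)/R_D. Equating: 5.74 V_DS² − 29.38 V_DS + 11.5 = 0, giving V_DS = 0.427 V (the root below V_ov).
I_D = (11.5 − 0.427) / 37 = 0.299 mA.

I_D = 0.299 mA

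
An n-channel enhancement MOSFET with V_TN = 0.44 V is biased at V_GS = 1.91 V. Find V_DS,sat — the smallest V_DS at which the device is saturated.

V_DS,sat = 1.47 V

The boundary between triode and saturation is V_DS = V_GS − V_TN = V_ov.
V_ov = 1.91 − 0.44 = 1.47 V.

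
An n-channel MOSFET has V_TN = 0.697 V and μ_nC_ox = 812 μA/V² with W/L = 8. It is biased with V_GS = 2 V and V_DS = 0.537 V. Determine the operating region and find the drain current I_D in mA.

k_n = μ_nC_ox · (W/L) = 6.496 mA/V².
V_ov = V_GS − V_TN = 2 − 0.697 = 1.3 V.
Since V_DS = 0.537 V < V_ov = 1.3 V, the device is in the triode region.
I_D = k_n [V_ov · V_DS − ½ V_DS²] = 6.496 × [1.3 × 0.537 − 0.5 × 0.537²] = 3.61 mA.

Triode; I_D = 3.61 mA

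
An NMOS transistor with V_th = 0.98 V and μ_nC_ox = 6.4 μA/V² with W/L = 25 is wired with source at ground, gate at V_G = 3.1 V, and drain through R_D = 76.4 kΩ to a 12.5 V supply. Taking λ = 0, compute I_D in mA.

I_D = 0.157 mA

V_GS = V_G = 3.1 V, so V_ov = 3.1 − 0.98 = 2.12 V.
k_n = μ_nC_ox · (W/L) = 0.16 mA/V².
Assume saturation: I_D = ½ k_n V_ov² = 0.5 × 0.16 × 2.12² = 0.36 mA, giving V_DS = V_DD − I_D R_D = 12.5 − 0.36 × 76.4 = -15 V.
But -15 V < V_ov = 2.12 V, so the device is actually in triode.
In triode I_D = k_n[V_ov V_DS − ½ V_DS²] and I_D = (V_DD − V_DS)/R_D. Equating: 6.11 V_DS² − 26.91 V_DS + 12.5 = 0, giving V_DS = 0.528 V (the root below V_ov).
I_D = (12.5 − 0.528) / 76.4 = 0.157 mA.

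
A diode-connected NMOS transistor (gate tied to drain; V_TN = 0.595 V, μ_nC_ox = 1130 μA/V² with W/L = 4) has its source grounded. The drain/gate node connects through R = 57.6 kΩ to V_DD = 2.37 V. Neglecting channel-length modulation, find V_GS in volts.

With gate tied to drain, V_GS = V_DS ≥ V_GS − V_TN, so the device is in saturation.
k_n = μ_nC_ox · (W/L) = 4.52 mA/V².
KCL at the drain: ½ k_n (V_GS − V_TN)² = (V_DD − V_GS)/R.
Let x = V_GS − 0.595. Then 130 x² + x − 1.775 = 0, giving x = 0.113 V (positive root), so V_GS = 0.708 V.
I_D = (V_DD − V_GS)/R = (2.37 − 0.708) / 57.6 = 0.0289 mA.

V_GS = 0.708 V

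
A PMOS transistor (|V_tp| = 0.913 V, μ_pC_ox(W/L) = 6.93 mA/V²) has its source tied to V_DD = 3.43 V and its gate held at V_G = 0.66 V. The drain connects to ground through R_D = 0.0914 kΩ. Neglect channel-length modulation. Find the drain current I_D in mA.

I_D = 11.9 mA

V_SG = V_DD − V_G = 3.43 − 0.66 = 2.77 V, so V_ov = 2.77 − 0.913 = 1.86 V.
Assume saturation: I_D = ½ k_p V_ov² = 0.5 × 6.93 × 1.86² = 11.9 mA, giving V_SD = V_DD − I_D R_D = 3.43 − 11.9 × 0.0914 = 2.34 V.
V_SD = 2.34 V ≥ V_ov = 1.86 V, confirming saturation.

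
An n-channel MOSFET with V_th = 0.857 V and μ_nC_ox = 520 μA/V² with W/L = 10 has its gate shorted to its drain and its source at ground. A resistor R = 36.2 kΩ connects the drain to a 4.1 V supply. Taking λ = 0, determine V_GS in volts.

V_GS = 1.04 V

With gate tied to drain, V_GS = V_DS ≥ V_GS − V_th, so the device is in saturation.
k_n = μ_nC_ox · (W/L) = 5.2 mA/V².
KCL at the drain: ½ k_n (V_GS − V_th)² = (V_DD − V_GS)/R.
Let x = V_GS − 0.857. Then 94.1 x² + x − 3.243 = 0, giving x = 0.18 V (positive root), so V_GS = 1.04 V.
I_D = (V_DD − V_GS)/R = (4.1 − 1.04) / 36.2 = 0.0846 mA.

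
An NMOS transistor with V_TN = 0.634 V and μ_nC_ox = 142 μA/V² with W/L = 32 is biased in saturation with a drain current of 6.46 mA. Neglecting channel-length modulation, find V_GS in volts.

k_n = μ_nC_ox · (W/L) = 4.544 mA/V².
In saturation I_D = ½ k_n (V_GS − V_TN)², so V_GS − V_TN = √(2 I_D / k_n) = √(2 × 6.46 / 4.544) = 1.69 V.
V_GS = 0.634 + 1.69 = 2.32 V.

V_GS = 2.32 V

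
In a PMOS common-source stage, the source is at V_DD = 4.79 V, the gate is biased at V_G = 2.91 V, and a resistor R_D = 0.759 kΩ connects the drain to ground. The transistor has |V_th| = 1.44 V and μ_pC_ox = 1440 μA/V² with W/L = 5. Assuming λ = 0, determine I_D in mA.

I_D = 0.697 mA

V_SG = V_DD − V_G = 4.79 − 2.91 = 1.88 V, so V_ov = 1.88 − 1.44 = 0.44 V.
k_p = μ_pC_ox · (W/L) = 7.2 mA/V².
Assume saturation: I_D = ½ k_p V_ov² = 0.5 × 7.2 × 0.44² = 0.697 mA, giving V_SD = V_DD − I_D R_D = 4.79 − 0.697 × 0.759 = 4.26 V.
V_SD = 4.26 V ≥ V_ov = 0.44 V, confirming saturation.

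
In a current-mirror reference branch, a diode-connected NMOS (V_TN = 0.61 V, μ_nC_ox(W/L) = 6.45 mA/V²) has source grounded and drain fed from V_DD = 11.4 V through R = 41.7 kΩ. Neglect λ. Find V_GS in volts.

With gate tied to drain, V_GS = V_DS ≥ V_GS − V_TN, so the device is in saturation.
KCL at the drain: ½ k_n (V_GS − V_TN)² = (V_DD − V_GS)/R.
Let x = V_GS − 0.61. Then 134 x² + x − 10.79 = 0, giving x = 0.28 V (positive root), so V_GS = 0.89 V.
I_D = (V_DD − V_GS)/R = (11.4 − 0.89) / 41.7 = 0.252 mA.

V_GS = 0.890 V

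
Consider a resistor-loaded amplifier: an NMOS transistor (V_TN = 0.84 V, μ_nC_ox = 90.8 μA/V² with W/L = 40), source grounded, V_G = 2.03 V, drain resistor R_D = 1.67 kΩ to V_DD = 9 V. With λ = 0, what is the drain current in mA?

V_GS = V_G = 2.03 V, so V_ov = 2.03 − 0.84 = 1.19 V.
k_n = μ_nC_ox · (W/L) = 3.632 mA/V².
Assume saturation: I_D = ½ k_n V_ov² = 0.5 × 3.632 × 1.19² = 2.57 mA, giving V_DS = V_DD − I_D R_D = 9 − 2.57 × 1.67 = 4.71 V.
V_DS = 4.71 V ≥ V_ov = 1.19 V, confirming saturation.

I_D = 2.57 mA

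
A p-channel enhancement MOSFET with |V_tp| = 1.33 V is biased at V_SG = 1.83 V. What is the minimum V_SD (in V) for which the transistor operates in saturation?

The boundary between triode and saturation is V_SD = V_SG − |V_tp| = V_ov.
V_ov = 1.83 − 1.33 = 0.5 V.

V_SD,sat = 0.500 V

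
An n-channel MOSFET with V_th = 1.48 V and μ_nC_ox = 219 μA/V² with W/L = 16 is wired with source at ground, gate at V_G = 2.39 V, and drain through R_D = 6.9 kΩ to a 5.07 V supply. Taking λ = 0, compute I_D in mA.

I_D = 0.698 mA

V_GS = V_G = 2.39 V, so V_ov = 2.39 − 1.48 = 0.91 V.
k_n = μ_nC_ox · (W/L) = 3.504 mA/V².
Assume saturation: I_D = ½ k_n V_ov² = 0.5 × 3.504 × 0.91² = 1.45 mA, giving V_DS = V_DD − I_D R_D = 5.07 − 1.45 × 6.9 = -4.94 V.
But -4.94 V < V_ov = 0.91 V, so the device is actually in triode.
In triode I_D = k_n[V_ov V_DS − ½ V_DS²] and I_D = (V_DD − V_DS)/R_D. Equating: 12.1 V_DS² − 23 V_DS + 5.07 = 0, giving V_DS = 0.254 V (the root below V_ov).
I_D = (5.07 − 0.254) / 6.9 = 0.698 mA.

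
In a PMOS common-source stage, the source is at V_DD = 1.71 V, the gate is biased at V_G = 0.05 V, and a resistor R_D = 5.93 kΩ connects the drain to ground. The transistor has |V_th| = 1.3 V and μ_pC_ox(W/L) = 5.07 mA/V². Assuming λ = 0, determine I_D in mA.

V_SG = V_DD − V_G = 1.71 − 0.05 = 1.66 V, so V_ov = 1.66 − 1.3 = 0.36 V.
Assume saturation: I_D = ½ k_p V_ov² = 0.5 × 5.07 × 0.36² = 0.329 mA, giving V_SD = V_DD − I_D R_D = 1.71 − 0.329 × 5.93 = -0.238 V.
But -0.238 V < V_ov = 0.36 V, so the device is actually in triode.
In triode I_D = k_p[V_ov V_SD − ½ V_SD²] and I_D = (V_DD − V_SD)/R_D. Equating: 15 V_SD² − 11.82 V_SD + 1.71 = 0, giving V_SD = 0.191 V (the root below V_ov).
I_D = (1.71 − 0.191) / 5.93 = 0.256 mA.

I_D = 0.256 mA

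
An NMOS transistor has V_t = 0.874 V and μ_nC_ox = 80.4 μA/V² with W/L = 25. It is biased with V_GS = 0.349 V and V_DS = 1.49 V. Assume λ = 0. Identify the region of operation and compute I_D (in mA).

Cutoff; I_D = 0 mA

V_GS = 0.349 V < V_t = 0.874 V, so the transistor is in cutoff.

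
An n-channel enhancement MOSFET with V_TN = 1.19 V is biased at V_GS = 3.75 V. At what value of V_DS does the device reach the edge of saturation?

V_DS,sat = 2.56 V

The boundary between triode and saturation is V_DS = V_GS − V_TN = V_ov.
V_ov = 3.75 − 1.19 = 2.56 V.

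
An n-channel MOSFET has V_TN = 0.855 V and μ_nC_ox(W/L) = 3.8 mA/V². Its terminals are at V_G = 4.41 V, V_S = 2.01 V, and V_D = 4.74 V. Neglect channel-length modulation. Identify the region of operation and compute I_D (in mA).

Saturation; I_D = 4.54 mA

V_GS = V_G − V_S = 4.41 − 2.01 = 2.4 V; V_DS = V_D − V_S = 4.74 − 2.01 = 2.73 V.
V_ov = V_GS − V_TN = 2.4 − 0.855 = 1.55 V.
Since V_DS = 2.73 V ≥ V_ov = 1.55 V, the device is in saturation.
I_D = ½ k_n V_ov² = 0.5 × 3.8 × 1.55² = 4.54 mA.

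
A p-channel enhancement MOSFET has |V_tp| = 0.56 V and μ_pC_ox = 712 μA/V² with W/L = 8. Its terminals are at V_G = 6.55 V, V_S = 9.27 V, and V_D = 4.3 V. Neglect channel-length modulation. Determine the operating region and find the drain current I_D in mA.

Saturation; I_D = 13.3 mA

V_SG = V_S − V_G = 9.27 − 6.55 = 2.72 V; V_SD = V_S − V_D = 9.27 − 4.3 = 4.97 V.
k_p = μ_pC_ox · (W/L) = 5.696 mA/V².
V_ov = V_SG − |V_tp| = 2.72 − 0.56 = 2.16 V.
Since V_SD = 4.97 V ≥ V_ov = 2.16 V, the device is in saturation.
I_D = ½ k_p V_ov² = 0.5 × 5.696 × 2.16² = 13.3 mA.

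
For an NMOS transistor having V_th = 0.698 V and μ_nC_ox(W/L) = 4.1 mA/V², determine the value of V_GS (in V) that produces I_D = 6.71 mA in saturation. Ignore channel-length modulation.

In saturation I_D = ½ k_n (V_GS − V_th)², so V_GS − V_th = √(2 I_D / k_n) = √(2 × 6.71 / 4.1) = 1.81 V.
V_GS = 0.698 + 1.81 = 2.51 V.

V_GS = 2.51 V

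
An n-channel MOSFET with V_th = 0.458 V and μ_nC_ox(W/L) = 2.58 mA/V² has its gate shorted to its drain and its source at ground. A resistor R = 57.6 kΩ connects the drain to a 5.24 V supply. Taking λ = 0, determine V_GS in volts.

V_GS = 0.705 V

With gate tied to drain, V_GS = V_DS ≥ V_GS − V_th, so the device is in saturation.
KCL at the drain: ½ k_n (V_GS − V_th)² = (V_DD − V_GS)/R.
Let x = V_GS − 0.458. Then 74.3 x² + x − 4.782 = 0, giving x = 0.247 V (positive root), so V_GS = 0.705 V.
I_D = (V_DD − V_GS)/R = (5.24 − 0.705) / 57.6 = 0.0787 mA.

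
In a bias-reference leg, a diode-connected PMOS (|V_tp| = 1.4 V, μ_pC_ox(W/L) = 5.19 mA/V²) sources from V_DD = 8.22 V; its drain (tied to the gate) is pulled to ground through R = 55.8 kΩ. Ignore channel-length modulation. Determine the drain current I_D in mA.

With gate tied to drain, V_SG = V_SD ≥ V_SG − |V_tp|, so the device is in saturation.
KCL at the drain: ½ k_p (V_SG − |V_tp|)² = (V_DD − V_SG)/R.
Let x = V_SG − 1.4. Then 145 x² + x − 6.82 = 0, giving x = 0.214 V (positive root), so V_SG = 1.61 V.
I_D = (V_DD − V_SG)/R = (8.22 − 1.61) / 55.8 = 0.118 mA.

I_D = 0.118 mA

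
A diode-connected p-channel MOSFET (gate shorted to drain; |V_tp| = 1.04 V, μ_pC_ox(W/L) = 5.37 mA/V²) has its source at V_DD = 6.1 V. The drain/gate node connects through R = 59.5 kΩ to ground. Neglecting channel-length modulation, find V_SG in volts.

V_SG = 1.21 V

With gate tied to drain, V_SG = V_SD ≥ V_SG − |V_tp|, so the device is in saturation.
KCL at the drain: ½ k_p (V_SG − |V_tp|)² = (V_DD − V_SG)/R.
Let x = V_SG − 1.04. Then 160 x² + x − 5.06 = 0, giving x = 0.175 V (positive root), so V_SG = 1.21 V.
I_D = (V_DD − V_SG)/R = (6.1 − 1.21) / 59.5 = 0.0821 mA.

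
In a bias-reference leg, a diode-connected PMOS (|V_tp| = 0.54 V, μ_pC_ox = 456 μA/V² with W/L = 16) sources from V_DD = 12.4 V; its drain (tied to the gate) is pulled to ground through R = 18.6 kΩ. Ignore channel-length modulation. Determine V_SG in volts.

With gate tied to drain, V_SG = V_SD ≥ V_SG − |V_tp|, so the device is in saturation.
k_p = μ_pC_ox · (W/L) = 7.296 mA/V².
KCL at the drain: ½ k_p (V_SG − |V_tp|)² = (V_DD − V_SG)/R.
Let x = V_SG − 0.54. Then 67.9 x² + x − 11.86 = 0, giving x = 0.411 V (positive root), so V_SG = 0.951 V.
I_D = (V_DD − V_SG)/R = (12.4 − 0.951) / 18.6 = 0.616 mA.

V_SG = 0.951 V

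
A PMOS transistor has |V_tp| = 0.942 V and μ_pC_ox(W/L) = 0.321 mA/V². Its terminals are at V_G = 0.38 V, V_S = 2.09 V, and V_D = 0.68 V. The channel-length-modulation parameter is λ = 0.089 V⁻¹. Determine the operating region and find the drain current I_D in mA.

Saturation; I_D = 0.107 mA

V_SG = V_S − V_G = 2.09 − 0.38 = 1.71 V; V_SD = V_S − V_D = 2.09 − 0.68 = 1.41 V.
V_ov = V_SG − |V_tp| = 1.71 − 0.942 = 0.768 V.
Since V_SD = 1.41 V ≥ V_ov = 0.768 V, the device is in saturation.
I_D = ½ k_p V_ov² (1 + λ V_SD) = 0.5 × 0.321 × 0.768² × (1 + 0.089 × 1.41) = 0.107 mA.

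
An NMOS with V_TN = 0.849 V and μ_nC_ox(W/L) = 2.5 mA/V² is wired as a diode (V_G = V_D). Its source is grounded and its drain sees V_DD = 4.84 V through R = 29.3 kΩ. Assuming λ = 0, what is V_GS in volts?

With gate tied to drain, V_GS = V_DS ≥ V_GS − V_TN, so the device is in saturation.
KCL at the drain: ½ k_n (V_GS − V_TN)² = (V_DD − V_GS)/R.
Let x = V_GS − 0.849. Then 36.6 x² + x − 3.991 = 0, giving x = 0.317 V (positive root), so V_GS = 1.17 V.
I_D = (V_DD − V_GS)/R = (4.84 − 1.17) / 29.3 = 0.125 mA.

V_GS = 1.17 V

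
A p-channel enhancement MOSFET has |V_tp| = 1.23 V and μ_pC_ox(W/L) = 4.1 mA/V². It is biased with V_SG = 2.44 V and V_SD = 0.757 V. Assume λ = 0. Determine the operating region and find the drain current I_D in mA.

V_ov = V_SG − |V_tp| = 2.44 − 1.23 = 1.21 V.
Since V_SD = 0.757 V < V_ov = 1.21 V, the device is in the triode region.
I_D = k_p [V_ov · V_SD − ½ V_SD²] = 4.1 × [1.21 × 0.757 − 0.5 × 0.757²] = 2.58 mA.

Triode; I_D = 2.58 mA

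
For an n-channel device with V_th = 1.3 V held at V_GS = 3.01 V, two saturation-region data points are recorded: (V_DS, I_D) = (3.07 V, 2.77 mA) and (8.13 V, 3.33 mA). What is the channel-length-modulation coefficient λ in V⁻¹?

With V_GS fixed, I_D ∝ (1 + λ V_DS) in saturation, so I_D2/I_D1 = (1 + λ V_DS2)/(1 + λ V_DS1).
3.33/2.77 = 1.202 = (1 + 8.13 λ)/(1 + 3.07 λ).
Solving: λ (I_D1 V_DS2 − I_D2 V_DS1) = I_D2 − I_D1, so λ = (3.33 − 2.77) / (2.77 × 8.13 − 3.33 × 3.07) = 0.56 / 12.3 = 0.0455 V⁻¹.

λ = 0.0455 V⁻¹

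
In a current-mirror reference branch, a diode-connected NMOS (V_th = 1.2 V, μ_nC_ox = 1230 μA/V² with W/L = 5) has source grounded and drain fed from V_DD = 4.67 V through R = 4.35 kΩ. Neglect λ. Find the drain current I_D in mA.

I_D = 0.689 mA

With gate tied to drain, V_GS = V_DS ≥ V_GS − V_th, so the device is in saturation.
k_n = μ_nC_ox · (W/L) = 6.15 mA/V².
KCL at the drain: ½ k_n (V_GS − V_th)² = (V_DD − V_GS)/R.
Let x = V_GS − 1.2. Then 13.4 x² + x − 3.47 = 0, giving x = 0.473 V (positive root), so V_GS = 1.67 V.
I_D = (V_DD − V_GS)/R = (4.67 − 1.67) / 4.35 = 0.689 mA.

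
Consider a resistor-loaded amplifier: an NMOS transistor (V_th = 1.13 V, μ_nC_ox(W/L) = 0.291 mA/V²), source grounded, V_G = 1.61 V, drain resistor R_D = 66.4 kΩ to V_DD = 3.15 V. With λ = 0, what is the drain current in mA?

I_D = 0.0335 mA

V_GS = V_G = 1.61 V, so V_ov = 1.61 − 1.13 = 0.48 V.
Assume saturation: I_D = ½ k_n V_ov² = 0.5 × 0.291 × 0.48² = 0.0335 mA, giving V_DS = V_DD − I_D R_D = 3.15 − 0.0335 × 66.4 = 0.924 V.
V_DS = 0.924 V ≥ V_ov = 0.48 V, confirming saturation.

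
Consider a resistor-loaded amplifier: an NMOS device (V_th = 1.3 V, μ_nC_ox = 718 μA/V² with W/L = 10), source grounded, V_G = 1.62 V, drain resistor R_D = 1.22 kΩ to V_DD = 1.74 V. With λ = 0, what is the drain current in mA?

V_GS = V_G = 1.62 V, so V_ov = 1.62 − 1.3 = 0.32 V.
k_n = μ_nC_ox · (W/L) = 7.18 mA/V².
Assume saturation: I_D = ½ k_n V_ov² = 0.5 × 7.18 × 0.32² = 0.368 mA, giving V_DS = V_DD − I_D R_D = 1.74 − 0.368 × 1.22 = 1.29 V.
V_DS = 1.29 V ≥ V_ov = 0.32 V, confirming saturation.

I_D = 0.368 mA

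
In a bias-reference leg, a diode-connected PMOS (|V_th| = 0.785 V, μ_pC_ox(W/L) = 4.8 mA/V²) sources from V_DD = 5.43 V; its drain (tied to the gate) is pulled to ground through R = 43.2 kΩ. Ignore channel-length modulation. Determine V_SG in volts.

V_SG = 0.992 V

With gate tied to drain, V_SG = V_SD ≥ V_SG − |V_th|, so the device is in saturation.
KCL at the drain: ½ k_p (V_SG − |V_th|)² = (V_DD − V_SG)/R.
Let x = V_SG − 0.785. Then 104 x² + x − 4.645 = 0, giving x = 0.207 V (positive root), so V_SG = 0.992 V.
I_D = (V_DD − V_SG)/R = (5.43 − 0.992) / 43.2 = 0.103 mA.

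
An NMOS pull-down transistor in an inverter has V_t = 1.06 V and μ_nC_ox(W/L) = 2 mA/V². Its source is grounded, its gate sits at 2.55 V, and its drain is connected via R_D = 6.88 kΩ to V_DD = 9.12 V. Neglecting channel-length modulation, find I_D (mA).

V_GS = V_G = 2.55 V, so V_ov = 2.55 − 1.06 = 1.49 V.
Assume saturation: I_D = ½ k_n V_ov² = 0.5 × 2 × 1.49² = 2.22 mA, giving V_DS = V_DD − I_D R_D = 9.12 − 2.22 × 6.88 = -6.15 V.
But -6.15 V < V_ov = 1.49 V, so the device is actually in triode.
In triode I_D = k_n[V_ov V_DS − ½ V_DS²] and I_D = (V_DD − V_DS)/R_D. Equating: 6.88 V_DS² − 21.5 V_DS + 9.12 = 0, giving V_DS = 0.506 V (the root below V_ov).
I_D = (9.12 − 0.506) / 6.88 = 1.25 mA.

I_D = 1.25 mA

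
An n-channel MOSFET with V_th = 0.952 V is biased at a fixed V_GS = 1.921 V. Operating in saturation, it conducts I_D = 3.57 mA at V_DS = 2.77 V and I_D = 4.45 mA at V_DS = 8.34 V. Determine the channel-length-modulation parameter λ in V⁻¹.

With V_GS fixed, I_D ∝ (1 + λ V_DS) in saturation, so I_D2/I_D1 = (1 + λ V_DS2)/(1 + λ V_DS1).
4.45/3.57 = 1.246 = (1 + 8.34 λ)/(1 + 2.77 λ).
Solving: λ (I_D1 V_DS2 − I_D2 V_DS1) = I_D2 − I_D1, so λ = (4.45 − 3.57) / (3.57 × 8.34 − 4.45 × 2.77) = 0.88 / 17.4 = 0.0504 V⁻¹.

λ = 0.0504 V⁻¹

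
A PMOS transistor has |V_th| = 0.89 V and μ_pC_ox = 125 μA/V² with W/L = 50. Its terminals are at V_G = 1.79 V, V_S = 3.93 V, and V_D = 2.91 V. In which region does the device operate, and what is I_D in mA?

Triode; I_D = 4.72 mA

V_SG = V_S − V_G = 3.93 − 1.79 = 2.14 V; V_SD = V_S − V_D = 3.93 − 2.91 = 1.02 V.
k_p = μ_pC_ox · (W/L) = 6.25 mA/V².
V_ov = V_SG − |V_th| = 2.14 − 0.89 = 1.25 V.
Since V_SD = 1.02 V < V_ov = 1.25 V, the device is in the triode region.
I_D = k_p [V_ov · V_SD − ½ V_SD²] = 6.25 × [1.25 × 1.02 − 0.5 × 1.02²] = 4.72 mA.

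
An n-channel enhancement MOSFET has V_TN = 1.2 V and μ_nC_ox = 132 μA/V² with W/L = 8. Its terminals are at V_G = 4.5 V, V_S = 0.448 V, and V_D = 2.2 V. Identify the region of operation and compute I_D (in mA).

V_GS = V_G − V_S = 4.5 − 0.448 = 4.05 V; V_DS = V_D − V_S = 2.2 − 0.448 = 1.75 V.
k_n = μ_nC_ox · (W/L) = 1.056 mA/V².
V_ov = V_GS − V_TN = 4.05 − 1.2 = 2.85 V.
Since V_DS = 1.75 V < V_ov = 2.85 V, the device is in the triode region.
I_D = k_n [V_ov · V_DS − ½ V_DS²] = 1.056 × [2.85 × 1.75 − 0.5 × 1.75²] = 3.66 mA.

Triode; I_D = 3.66 mA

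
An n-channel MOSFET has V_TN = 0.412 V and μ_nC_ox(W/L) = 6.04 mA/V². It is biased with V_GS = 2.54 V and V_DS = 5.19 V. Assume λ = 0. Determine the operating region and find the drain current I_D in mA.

V_ov = V_GS − V_TN = 2.54 − 0.412 = 2.13 V.
Since V_DS = 5.19 V ≥ V_ov = 2.13 V, the device is in saturation.
I_D = ½ k_n V_ov² = 0.5 × 6.04 × 2.13² = 13.7 mA.

Saturation; I_D = 13.7 mA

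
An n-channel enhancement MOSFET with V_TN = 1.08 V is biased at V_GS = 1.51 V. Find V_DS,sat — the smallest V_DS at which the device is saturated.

V_DS,sat = 0.430 V

The boundary between triode and saturation is V_DS = V_GS − V_TN = V_ov.
V_ov = 1.51 − 1.08 = 0.43 V.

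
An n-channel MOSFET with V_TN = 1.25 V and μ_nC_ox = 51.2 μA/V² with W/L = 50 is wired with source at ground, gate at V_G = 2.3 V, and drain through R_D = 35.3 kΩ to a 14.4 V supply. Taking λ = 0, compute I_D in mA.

I_D = 0.403 mA

V_GS = V_G = 2.3 V, so V_ov = 2.3 − 1.25 = 1.05 V.
k_n = μ_nC_ox · (W/L) = 2.56 mA/V².
Assume saturation: I_D = ½ k_n V_ov² = 0.5 × 2.56 × 1.05² = 1.41 mA, giving V_DS = V_DD − I_D R_D = 14.4 − 1.41 × 35.3 = -35.4 V.
But -35.4 V < V_ov = 1.05 V, so the device is actually in triode.
In triode I_D = k_n[V_ov V_DS − ½ V_DS²] and I_D = (V_DD − V_DS)/R_D. Equating: 45.2 V_DS² − 95.89 V_DS + 14.4 = 0, giving V_DS = 0.163 V (the root below V_ov).
I_D = (14.4 − 0.163) / 35.3 = 0.403 mA.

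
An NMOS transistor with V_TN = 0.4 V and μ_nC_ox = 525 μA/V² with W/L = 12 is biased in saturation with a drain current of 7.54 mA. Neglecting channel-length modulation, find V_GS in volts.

V_GS = 1.95 V

k_n = μ_nC_ox · (W/L) = 6.3 mA/V².
In saturation I_D = ½ k_n (V_GS − V_TN)², so V_GS − V_TN = √(2 I_D / k_n) = √(2 × 7.54 / 6.3) = 1.55 V.
V_GS = 0.4 + 1.55 = 1.95 V.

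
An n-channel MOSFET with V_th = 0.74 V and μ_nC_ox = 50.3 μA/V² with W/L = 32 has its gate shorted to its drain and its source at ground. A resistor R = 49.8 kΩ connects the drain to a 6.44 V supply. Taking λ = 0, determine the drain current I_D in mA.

I_D = 0.107 mA

With gate tied to drain, V_GS = V_DS ≥ V_GS − V_th, so the device is in saturation.
k_n = μ_nC_ox · (W/L) = 1.61 mA/V².
KCL at the drain: ½ k_n (V_GS − V_th)² = (V_DD − V_GS)/R.
Let x = V_GS − 0.74. Then 40.1 x² + x − 5.7 = 0, giving x = 0.365 V (positive root), so V_GS = 1.1 V.
I_D = (V_DD − V_GS)/R = (6.44 − 1.1) / 49.8 = 0.107 mA.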